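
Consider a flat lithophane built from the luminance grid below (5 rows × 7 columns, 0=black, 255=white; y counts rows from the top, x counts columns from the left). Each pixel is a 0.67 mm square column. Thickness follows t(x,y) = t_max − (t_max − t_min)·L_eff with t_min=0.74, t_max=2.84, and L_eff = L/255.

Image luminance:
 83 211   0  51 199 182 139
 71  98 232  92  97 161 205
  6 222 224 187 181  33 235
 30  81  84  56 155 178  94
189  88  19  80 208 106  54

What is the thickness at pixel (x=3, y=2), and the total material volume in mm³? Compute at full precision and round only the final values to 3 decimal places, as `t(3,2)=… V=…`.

span = t_max - t_min = 2.84 - 0.74 = 2.100
L(3,2) = 187, L_eff = 187/255 = 0.733333
t(3,2) = 2.84 - 2.100·0.733333 = 1.300
Σt over all 5·7 pixels = 54173/850 ≈ 63.7329412
V = pitch²·Σt = 0.67²·54173/850 = 28.610

t(3,2)=1.300 V=28.610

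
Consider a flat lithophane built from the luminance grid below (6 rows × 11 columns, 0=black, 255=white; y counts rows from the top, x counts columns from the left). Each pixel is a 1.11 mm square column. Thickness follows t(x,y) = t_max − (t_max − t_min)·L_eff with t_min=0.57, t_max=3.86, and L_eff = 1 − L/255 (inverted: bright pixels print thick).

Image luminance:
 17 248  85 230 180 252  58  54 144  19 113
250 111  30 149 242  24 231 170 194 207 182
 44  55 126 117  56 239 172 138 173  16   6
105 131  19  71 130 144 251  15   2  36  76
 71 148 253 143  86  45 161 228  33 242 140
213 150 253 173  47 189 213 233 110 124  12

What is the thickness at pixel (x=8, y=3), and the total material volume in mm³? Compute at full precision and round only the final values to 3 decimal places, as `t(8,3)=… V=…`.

span = t_max - t_min = 3.86 - 0.57 = 3.290
L(8,3) = 2, L_eff = 1 - 2/255 = 0.992157 (inverted)
t(8,3) = 3.86 - 3.290·0.992157 = 0.596
Σt over all 6·11 pixels = 3781801/25500 ≈ 148.3059216
V = pitch²·Σt = 1.11²·3781801/25500 = 182.728

t(8,3)=0.596 V=182.728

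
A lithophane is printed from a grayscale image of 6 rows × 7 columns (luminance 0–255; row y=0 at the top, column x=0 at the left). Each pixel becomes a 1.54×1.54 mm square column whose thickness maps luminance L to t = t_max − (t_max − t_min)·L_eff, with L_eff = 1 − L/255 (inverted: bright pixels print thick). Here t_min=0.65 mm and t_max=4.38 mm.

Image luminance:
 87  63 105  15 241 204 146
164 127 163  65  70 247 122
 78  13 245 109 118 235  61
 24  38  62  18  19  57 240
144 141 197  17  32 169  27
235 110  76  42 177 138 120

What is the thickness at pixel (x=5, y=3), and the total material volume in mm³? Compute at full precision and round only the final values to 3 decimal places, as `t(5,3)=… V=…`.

t(5,3)=1.484 V=229.906

span = t_max - t_min = 4.38 - 0.65 = 3.730
L(5,3) = 57, L_eff = 1 - 57/255 = 0.776471 (inverted)
t(5,3) = 4.38 - 3.730·0.776471 = 1.484
Σt over all 6·7 pixels = 824001/8500 ≈ 96.9412941
V = pitch²·Σt = 1.54²·824001/8500 = 229.906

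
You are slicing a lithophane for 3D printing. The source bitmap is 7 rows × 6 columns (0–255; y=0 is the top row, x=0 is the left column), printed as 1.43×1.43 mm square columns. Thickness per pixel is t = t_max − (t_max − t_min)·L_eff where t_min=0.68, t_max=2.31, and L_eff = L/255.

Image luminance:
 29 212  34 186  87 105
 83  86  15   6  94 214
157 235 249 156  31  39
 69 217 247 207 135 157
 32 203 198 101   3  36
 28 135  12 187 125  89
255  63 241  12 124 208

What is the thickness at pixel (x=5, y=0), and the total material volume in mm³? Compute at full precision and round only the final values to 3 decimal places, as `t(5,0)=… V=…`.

t(5,0)=1.639 V=131.706

span = t_max - t_min = 2.31 - 0.68 = 1.630
L(5,0) = 105, L_eff = 105/255 = 0.411765
t(5,0) = 2.31 - 1.630·0.411765 = 1.639
Σt over all 7·6 pixels = 410596/6375 ≈ 64.4072157
V = pitch²·Σt = 1.43²·410596/6375 = 131.706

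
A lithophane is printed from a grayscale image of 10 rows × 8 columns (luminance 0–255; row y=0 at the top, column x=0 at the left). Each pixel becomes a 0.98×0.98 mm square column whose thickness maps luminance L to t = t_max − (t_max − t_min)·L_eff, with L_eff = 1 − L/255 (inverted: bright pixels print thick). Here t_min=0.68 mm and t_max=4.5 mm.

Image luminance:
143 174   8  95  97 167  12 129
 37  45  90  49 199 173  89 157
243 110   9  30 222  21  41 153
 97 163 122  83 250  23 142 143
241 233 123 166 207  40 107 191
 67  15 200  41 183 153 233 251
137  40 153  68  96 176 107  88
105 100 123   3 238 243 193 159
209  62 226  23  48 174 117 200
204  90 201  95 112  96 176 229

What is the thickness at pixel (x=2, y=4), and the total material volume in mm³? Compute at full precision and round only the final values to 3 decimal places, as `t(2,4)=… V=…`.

span = t_max - t_min = 4.5 - 0.68 = 3.820
L(2,4) = 123, L_eff = 1 - 123/255 = 0.517647 (inverted)
t(2,4) = 4.5 - 3.820·0.517647 = 2.523
Σt over all 10·8 pixels = 1326439/6375 ≈ 208.0688627
V = pitch²·Σt = 0.98²·1326439/6375 = 199.829

t(2,4)=2.523 V=199.829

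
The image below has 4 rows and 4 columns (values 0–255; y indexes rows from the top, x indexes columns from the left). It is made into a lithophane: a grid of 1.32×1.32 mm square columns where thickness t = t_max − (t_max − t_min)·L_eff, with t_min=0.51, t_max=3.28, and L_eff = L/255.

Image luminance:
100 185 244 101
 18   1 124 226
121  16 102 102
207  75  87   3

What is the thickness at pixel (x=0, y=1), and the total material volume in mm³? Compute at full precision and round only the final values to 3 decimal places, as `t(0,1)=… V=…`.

span = t_max - t_min = 3.28 - 0.51 = 2.770
L(0,1) = 18, L_eff = 18/255 = 0.070588
t(0,1) = 3.28 - 2.770·0.070588 = 3.084
Σt over all 4·4 pixels = 216004/6375 ≈ 33.8829804
V = pitch²·Σt = 1.32²·216004/6375 = 59.038

t(0,1)=3.084 V=59.038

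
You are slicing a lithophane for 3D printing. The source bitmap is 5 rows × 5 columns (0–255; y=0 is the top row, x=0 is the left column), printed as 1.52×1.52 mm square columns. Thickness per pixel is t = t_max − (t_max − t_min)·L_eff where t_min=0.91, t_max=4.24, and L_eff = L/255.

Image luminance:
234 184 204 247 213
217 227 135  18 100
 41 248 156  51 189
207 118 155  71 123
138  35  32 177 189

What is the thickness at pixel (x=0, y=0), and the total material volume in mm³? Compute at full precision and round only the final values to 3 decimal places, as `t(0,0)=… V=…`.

span = t_max - t_min = 4.24 - 0.91 = 3.330
L(0,0) = 234, L_eff = 234/255 = 0.917647
t(0,0) = 4.24 - 3.330·0.917647 = 1.184
Σt over all 5·5 pixels = 489301/8500 ≈ 57.5648235
V = pitch²·Σt = 1.52²·489301/8500 = 132.998

t(0,0)=1.184 V=132.998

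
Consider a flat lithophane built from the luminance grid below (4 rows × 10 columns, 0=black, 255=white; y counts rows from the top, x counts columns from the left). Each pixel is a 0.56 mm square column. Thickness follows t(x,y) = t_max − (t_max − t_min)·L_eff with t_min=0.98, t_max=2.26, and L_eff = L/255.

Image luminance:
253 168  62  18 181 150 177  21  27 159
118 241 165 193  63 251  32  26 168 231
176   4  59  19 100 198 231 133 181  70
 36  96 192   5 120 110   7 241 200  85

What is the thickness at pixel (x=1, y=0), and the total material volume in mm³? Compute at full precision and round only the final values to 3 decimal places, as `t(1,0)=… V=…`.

span = t_max - t_min = 2.26 - 0.98 = 1.280
L(1,0) = 168, L_eff = 168/255 = 0.658824
t(1,0) = 2.26 - 1.280·0.658824 = 1.417
Σt over all 4·10 pixels = 417356/6375 ≈ 65.4676078
V = pitch²·Σt = 0.56²·417356/6375 = 20.531

t(1,0)=1.417 V=20.531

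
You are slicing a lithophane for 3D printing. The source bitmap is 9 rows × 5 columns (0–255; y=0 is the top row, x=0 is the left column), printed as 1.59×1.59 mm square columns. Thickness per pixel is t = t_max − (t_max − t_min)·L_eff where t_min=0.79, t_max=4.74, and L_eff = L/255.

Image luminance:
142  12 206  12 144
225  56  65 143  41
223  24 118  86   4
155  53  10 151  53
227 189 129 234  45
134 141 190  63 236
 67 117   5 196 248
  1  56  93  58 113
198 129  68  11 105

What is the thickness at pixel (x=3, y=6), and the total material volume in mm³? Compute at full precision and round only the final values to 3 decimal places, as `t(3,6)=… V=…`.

span = t_max - t_min = 4.74 - 0.79 = 3.950
L(3,6) = 196, L_eff = 196/255 = 0.768627
t(3,6) = 4.74 - 3.950·0.768627 = 1.704
Σt over all 9·5 pixels = 347363/2550 ≈ 136.2207843
V = pitch²·Σt = 1.59²·347363/2550 = 344.380

t(3,6)=1.704 V=344.380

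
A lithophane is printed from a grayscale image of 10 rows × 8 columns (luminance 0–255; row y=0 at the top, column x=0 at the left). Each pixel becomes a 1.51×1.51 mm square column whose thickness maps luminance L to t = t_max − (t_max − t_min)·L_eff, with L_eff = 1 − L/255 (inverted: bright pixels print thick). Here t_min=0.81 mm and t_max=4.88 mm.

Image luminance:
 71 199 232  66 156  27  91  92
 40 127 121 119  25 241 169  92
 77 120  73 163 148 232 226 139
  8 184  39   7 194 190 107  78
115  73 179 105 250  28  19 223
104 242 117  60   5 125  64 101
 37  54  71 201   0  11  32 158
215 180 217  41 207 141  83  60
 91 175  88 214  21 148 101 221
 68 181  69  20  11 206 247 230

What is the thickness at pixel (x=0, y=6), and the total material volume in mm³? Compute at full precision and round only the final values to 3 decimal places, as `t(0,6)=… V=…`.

t(0,6)=1.401 V=492.093

span = t_max - t_min = 4.88 - 0.81 = 4.070
L(0,6) = 37, L_eff = 1 - 37/255 = 0.854902 (inverted)
t(0,6) = 4.88 - 4.070·0.854902 = 1.401
Σt over all 10·8 pixels = 917239/4250 ≈ 215.8209412
V = pitch²·Σt = 1.51²·917239/4250 = 492.093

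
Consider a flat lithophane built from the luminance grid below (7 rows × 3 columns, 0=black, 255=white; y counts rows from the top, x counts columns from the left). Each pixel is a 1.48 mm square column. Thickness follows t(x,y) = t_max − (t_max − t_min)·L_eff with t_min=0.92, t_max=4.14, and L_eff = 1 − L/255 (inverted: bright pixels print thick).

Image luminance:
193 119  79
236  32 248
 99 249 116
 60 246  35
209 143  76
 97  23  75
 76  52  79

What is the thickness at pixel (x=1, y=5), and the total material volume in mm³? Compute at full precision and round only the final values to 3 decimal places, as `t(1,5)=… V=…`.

t(1,5)=1.210 V=112.628

span = t_max - t_min = 4.14 - 0.92 = 3.220
L(1,5) = 23, L_eff = 1 - 23/255 = 0.909804 (inverted)
t(1,5) = 4.14 - 3.220·0.909804 = 1.210
Σt over all 7·3 pixels = 327796/6375 ≈ 51.4189804
V = pitch²·Σt = 1.48²·327796/6375 = 112.628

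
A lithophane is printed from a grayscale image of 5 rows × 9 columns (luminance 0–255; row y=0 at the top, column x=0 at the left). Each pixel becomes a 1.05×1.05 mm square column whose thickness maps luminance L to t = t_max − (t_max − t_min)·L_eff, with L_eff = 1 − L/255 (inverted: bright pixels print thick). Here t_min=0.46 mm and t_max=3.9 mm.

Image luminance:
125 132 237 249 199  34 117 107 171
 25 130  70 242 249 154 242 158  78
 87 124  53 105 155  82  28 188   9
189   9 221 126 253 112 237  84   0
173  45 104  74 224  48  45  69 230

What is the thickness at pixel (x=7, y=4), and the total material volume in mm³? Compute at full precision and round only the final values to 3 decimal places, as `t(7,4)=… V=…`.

t(7,4)=1.391 V=108.981

span = t_max - t_min = 3.9 - 0.46 = 3.440
L(7,4) = 69, L_eff = 1 - 69/255 = 0.729412 (inverted)
t(7,4) = 3.9 - 3.440·0.729412 = 1.391
Σt over all 5·9 pixels = 420107/4250 ≈ 98.8487059
V = pitch²·Σt = 1.05²·420107/4250 = 108.981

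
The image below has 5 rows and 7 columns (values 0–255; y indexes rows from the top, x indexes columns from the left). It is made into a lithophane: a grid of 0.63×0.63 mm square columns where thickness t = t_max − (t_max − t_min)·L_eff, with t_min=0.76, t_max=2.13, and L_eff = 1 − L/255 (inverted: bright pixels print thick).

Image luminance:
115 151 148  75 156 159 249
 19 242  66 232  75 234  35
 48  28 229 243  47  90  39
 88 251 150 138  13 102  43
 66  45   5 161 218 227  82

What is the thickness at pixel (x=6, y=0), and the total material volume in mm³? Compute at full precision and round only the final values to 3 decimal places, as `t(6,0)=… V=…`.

span = t_max - t_min = 2.13 - 0.76 = 1.370
L(6,0) = 249, L_eff = 1 - 249/255 = 0.023529 (inverted)
t(6,0) = 2.13 - 1.370·0.023529 = 2.098
Σt over all 5·7 pixels = 421051/8500 ≈ 49.5354118
V = pitch²·Σt = 0.63²·421051/8500 = 19.661

t(6,0)=2.098 V=19.661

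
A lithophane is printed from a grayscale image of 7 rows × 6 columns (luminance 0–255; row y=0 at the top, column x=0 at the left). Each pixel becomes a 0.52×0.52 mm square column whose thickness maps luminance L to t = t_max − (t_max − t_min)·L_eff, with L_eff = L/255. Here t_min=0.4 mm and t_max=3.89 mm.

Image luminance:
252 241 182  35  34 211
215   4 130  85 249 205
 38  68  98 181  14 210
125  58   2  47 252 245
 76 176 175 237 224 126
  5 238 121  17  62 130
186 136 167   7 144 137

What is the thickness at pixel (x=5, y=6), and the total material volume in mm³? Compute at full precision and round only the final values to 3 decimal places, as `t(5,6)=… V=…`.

span = t_max - t_min = 3.89 - 0.4 = 3.490
L(5,6) = 137, L_eff = 137/255 = 0.537255
t(5,6) = 3.89 - 3.490·0.537255 = 2.015
Σt over all 7·6 pixels = 446197/5100 ≈ 87.4896078
V = pitch²·Σt = 0.52²·446197/5100 = 23.657

t(5,6)=2.015 V=23.657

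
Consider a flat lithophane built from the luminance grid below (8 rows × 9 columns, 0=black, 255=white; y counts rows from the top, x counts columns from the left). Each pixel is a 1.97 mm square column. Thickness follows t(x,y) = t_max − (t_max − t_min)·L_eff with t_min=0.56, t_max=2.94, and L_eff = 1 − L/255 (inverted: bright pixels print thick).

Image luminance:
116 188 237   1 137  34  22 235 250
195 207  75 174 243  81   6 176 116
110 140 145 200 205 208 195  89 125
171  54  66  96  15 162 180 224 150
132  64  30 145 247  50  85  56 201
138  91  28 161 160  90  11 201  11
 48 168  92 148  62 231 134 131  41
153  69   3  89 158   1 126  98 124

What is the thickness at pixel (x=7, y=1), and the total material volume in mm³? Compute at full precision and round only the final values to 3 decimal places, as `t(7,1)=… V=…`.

span = t_max - t_min = 2.94 - 0.56 = 2.380
L(7,1) = 176, L_eff = 1 - 176/255 = 0.309804 (inverted)
t(7,1) = 2.94 - 2.380·0.309804 = 2.203
Σt over all 8·9 pixels = 122.5
V = pitch²·Σt = 1.97²·122.5 = 475.410

t(7,1)=2.203 V=475.410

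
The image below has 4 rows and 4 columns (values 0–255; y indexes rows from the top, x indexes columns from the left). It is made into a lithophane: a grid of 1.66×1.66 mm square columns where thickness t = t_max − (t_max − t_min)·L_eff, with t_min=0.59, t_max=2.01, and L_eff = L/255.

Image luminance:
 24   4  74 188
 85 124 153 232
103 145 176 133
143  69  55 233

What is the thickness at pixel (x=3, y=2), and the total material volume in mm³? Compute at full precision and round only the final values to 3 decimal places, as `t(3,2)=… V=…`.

t(3,2)=1.269 V=58.836

span = t_max - t_min = 2.01 - 0.59 = 1.420
L(3,2) = 133, L_eff = 133/255 = 0.521569
t(3,2) = 2.01 - 1.420·0.521569 = 1.269
Σt over all 4·4 pixels = 90743/4250 ≈ 21.3512941
V = pitch²·Σt = 1.66²·90743/4250 = 58.836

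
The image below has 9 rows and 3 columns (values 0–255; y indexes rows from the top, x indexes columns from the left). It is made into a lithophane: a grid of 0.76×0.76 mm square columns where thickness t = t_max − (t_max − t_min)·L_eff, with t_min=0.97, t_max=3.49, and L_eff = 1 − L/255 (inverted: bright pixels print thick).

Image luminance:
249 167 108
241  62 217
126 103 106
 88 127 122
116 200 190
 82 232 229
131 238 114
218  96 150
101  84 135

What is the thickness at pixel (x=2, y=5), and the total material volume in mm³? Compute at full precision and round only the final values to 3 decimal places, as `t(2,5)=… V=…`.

span = t_max - t_min = 3.49 - 0.97 = 2.520
L(2,5) = 229, L_eff = 1 - 229/255 = 0.101961 (inverted)
t(2,5) = 3.49 - 2.520·0.101961 = 3.233
Σt over all 9·3 pixels = 561303/8500 ≈ 66.0356471
V = pitch²·Σt = 0.76²·561303/8500 = 38.142

t(2,5)=3.233 V=38.142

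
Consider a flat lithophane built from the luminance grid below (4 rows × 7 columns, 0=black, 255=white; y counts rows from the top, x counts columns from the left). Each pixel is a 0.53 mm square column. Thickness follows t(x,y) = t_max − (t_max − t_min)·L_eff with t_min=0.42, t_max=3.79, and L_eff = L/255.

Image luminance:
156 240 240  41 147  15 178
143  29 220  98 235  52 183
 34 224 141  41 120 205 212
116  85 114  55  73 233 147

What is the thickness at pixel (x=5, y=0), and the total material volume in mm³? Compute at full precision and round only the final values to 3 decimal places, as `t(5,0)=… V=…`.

t(5,0)=3.592 V=15.788

span = t_max - t_min = 3.79 - 0.42 = 3.370
L(5,0) = 15, L_eff = 15/255 = 0.058824
t(5,0) = 3.79 - 3.370·0.058824 = 3.592
Σt over all 4·7 pixels = 477737/8500 ≈ 56.2043529
V = pitch²·Σt = 0.53²·477737/8500 = 15.788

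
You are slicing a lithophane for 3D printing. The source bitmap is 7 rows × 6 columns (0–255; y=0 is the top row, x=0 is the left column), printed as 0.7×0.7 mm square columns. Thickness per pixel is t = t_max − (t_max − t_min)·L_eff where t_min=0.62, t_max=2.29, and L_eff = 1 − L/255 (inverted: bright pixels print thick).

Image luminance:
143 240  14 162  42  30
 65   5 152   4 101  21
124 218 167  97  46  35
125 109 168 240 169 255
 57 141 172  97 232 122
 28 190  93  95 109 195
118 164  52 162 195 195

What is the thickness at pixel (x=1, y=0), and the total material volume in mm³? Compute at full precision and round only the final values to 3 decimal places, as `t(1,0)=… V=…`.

t(1,0)=2.192 V=29.283

span = t_max - t_min = 2.29 - 0.62 = 1.670
L(1,0) = 240, L_eff = 1 - 240/255 = 0.058824 (inverted)
t(1,0) = 2.29 - 1.670·0.058824 = 2.192
Σt over all 7·6 pixels = 1523903/25500 ≈ 59.7609020
V = pitch²·Σt = 0.7²·1523903/25500 = 29.283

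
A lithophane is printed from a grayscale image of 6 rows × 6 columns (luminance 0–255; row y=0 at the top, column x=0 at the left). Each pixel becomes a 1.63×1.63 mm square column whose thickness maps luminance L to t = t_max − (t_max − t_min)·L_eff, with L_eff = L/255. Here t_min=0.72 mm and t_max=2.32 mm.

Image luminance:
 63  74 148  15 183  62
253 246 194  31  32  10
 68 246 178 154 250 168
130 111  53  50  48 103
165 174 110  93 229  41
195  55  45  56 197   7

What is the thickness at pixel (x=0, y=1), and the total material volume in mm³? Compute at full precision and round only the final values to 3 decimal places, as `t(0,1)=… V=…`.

t(0,1)=0.733 V=151.270

span = t_max - t_min = 2.32 - 0.72 = 1.600
L(0,1) = 253, L_eff = 253/255 = 0.992157
t(0,1) = 2.32 - 1.600·0.992157 = 0.733
Σt over all 6·6 pixels = 72592/1275 ≈ 56.9349020
V = pitch²·Σt = 1.63²·72592/1275 = 151.270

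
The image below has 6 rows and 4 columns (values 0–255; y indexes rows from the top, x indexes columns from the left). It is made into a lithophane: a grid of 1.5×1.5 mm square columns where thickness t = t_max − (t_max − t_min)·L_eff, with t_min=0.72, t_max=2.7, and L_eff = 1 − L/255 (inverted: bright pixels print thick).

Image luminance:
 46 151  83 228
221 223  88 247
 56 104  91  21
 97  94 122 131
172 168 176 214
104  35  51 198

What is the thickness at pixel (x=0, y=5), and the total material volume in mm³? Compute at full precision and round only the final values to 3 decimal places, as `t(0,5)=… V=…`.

span = t_max - t_min = 2.7 - 0.72 = 1.980
L(0,5) = 104, L_eff = 1 - 104/255 = 0.592157 (inverted)
t(0,5) = 2.7 - 1.980·0.592157 = 1.528
Σt over all 6·4 pixels = 176433/4250 ≈ 41.5136471
V = pitch²·Σt = 1.5²·176433/4250 = 93.406

t(0,5)=1.528 V=93.406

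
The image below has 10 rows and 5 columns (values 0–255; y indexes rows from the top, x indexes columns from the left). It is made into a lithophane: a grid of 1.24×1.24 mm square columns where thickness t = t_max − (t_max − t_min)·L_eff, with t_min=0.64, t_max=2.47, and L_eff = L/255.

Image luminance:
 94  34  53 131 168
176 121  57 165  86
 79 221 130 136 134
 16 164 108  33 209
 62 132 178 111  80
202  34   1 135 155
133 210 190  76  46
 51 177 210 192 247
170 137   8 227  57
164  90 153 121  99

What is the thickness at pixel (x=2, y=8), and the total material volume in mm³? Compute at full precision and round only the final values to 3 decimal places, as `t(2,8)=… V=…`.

span = t_max - t_min = 2.47 - 0.64 = 1.830
L(2,8) = 8, L_eff = 8/255 = 0.031373
t(2,8) = 2.47 - 1.830·0.031373 = 2.413
Σt over all 10·5 pixels = 673807/8500 ≈ 79.2714118
V = pitch²·Σt = 1.24²·673807/8500 = 121.888

t(2,8)=2.413 V=121.888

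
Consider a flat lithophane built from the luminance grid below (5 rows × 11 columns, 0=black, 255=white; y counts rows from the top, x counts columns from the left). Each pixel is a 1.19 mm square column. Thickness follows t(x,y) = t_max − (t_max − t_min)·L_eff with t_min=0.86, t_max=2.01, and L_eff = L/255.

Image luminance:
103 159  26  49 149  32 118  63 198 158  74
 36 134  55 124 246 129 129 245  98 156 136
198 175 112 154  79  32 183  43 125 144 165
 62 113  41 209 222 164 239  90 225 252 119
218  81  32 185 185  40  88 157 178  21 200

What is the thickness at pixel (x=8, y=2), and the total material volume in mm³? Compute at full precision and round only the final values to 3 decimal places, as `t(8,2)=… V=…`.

span = t_max - t_min = 2.01 - 0.86 = 1.150
L(8,2) = 125, L_eff = 125/255 = 0.490196
t(8,2) = 2.01 - 1.150·0.490196 = 1.446
Σt over all 5·11 pixels = 399401/5100 ≈ 78.3139216
V = pitch²·Σt = 1.19²·399401/5100 = 110.900

t(8,2)=1.446 V=110.900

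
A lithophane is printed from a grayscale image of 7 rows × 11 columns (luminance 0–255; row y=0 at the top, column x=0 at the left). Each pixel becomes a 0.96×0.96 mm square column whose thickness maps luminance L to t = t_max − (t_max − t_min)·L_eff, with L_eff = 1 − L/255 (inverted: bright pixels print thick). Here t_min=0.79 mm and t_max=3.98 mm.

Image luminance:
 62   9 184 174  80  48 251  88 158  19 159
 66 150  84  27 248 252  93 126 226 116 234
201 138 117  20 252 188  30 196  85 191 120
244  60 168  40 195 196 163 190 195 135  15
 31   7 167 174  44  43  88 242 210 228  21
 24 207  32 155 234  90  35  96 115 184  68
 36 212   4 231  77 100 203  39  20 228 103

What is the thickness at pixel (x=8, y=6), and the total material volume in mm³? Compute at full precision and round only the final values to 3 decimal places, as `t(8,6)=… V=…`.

span = t_max - t_min = 3.98 - 0.79 = 3.190
L(8,6) = 20, L_eff = 1 - 20/255 = 0.921569 (inverted)
t(8,6) = 3.98 - 3.190·0.921569 = 1.040
Σt over all 7·11 pixels = 182.688
V = pitch²·Σt = 0.96²·182.688 = 168.365

t(8,6)=1.040 V=168.365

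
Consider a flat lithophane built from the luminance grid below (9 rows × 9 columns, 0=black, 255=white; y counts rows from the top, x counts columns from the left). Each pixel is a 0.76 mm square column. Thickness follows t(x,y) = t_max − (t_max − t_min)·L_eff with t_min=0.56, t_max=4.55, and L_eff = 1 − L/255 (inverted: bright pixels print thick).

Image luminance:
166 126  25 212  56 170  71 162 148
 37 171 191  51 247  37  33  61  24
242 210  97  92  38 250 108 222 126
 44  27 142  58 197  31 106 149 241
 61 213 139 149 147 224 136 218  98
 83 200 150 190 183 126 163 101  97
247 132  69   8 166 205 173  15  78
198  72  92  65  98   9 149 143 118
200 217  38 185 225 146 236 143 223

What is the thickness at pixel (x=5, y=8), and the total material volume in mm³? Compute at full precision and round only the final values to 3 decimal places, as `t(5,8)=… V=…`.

t(5,8)=2.844 V=122.868

span = t_max - t_min = 4.55 - 0.56 = 3.990
L(5,8) = 146, L_eff = 1 - 146/255 = 0.427451 (inverted)
t(5,8) = 4.55 - 3.990·0.427451 = 2.844
Σt over all 9·9 pixels = 452032/2125 ≈ 212.7209412
V = pitch²·Σt = 0.76²·452032/2125 = 122.868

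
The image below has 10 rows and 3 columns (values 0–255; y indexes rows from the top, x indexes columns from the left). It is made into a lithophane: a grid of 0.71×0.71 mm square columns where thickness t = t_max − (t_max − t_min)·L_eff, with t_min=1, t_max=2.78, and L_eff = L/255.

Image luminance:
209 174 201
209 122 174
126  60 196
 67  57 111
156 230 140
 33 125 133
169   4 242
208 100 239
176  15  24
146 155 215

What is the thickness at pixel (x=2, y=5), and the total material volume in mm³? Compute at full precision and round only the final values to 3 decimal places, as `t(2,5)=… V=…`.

span = t_max - t_min = 2.78 - 1 = 1.780
L(2,5) = 133, L_eff = 133/255 = 0.521569
t(2,5) = 2.78 - 1.780·0.521569 = 1.852
Σt over all 10·3 pixels = 20239/375 ≈ 53.9706667
V = pitch²·Σt = 0.71²·20239/375 = 27.207

t(2,5)=1.852 V=27.207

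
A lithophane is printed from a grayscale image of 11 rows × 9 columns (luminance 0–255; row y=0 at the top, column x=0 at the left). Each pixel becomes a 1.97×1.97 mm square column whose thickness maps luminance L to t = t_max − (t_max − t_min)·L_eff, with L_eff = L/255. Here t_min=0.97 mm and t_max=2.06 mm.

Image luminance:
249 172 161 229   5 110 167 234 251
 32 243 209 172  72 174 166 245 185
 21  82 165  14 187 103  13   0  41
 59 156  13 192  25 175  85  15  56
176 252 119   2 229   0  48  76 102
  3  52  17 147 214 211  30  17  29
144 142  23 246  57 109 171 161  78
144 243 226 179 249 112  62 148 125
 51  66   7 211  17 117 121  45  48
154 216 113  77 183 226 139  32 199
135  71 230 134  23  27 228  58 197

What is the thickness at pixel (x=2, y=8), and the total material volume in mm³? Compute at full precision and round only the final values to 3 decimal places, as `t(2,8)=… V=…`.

t(2,8)=2.030 V=593.299

span = t_max - t_min = 2.06 - 0.97 = 1.090
L(2,8) = 7, L_eff = 7/255 = 0.027451
t(2,8) = 2.06 - 1.090·0.027451 = 2.030
Σt over all 11·9 pixels = 324863/2125 ≈ 152.8767059
V = pitch²·Σt = 1.97²·324863/2125 = 593.299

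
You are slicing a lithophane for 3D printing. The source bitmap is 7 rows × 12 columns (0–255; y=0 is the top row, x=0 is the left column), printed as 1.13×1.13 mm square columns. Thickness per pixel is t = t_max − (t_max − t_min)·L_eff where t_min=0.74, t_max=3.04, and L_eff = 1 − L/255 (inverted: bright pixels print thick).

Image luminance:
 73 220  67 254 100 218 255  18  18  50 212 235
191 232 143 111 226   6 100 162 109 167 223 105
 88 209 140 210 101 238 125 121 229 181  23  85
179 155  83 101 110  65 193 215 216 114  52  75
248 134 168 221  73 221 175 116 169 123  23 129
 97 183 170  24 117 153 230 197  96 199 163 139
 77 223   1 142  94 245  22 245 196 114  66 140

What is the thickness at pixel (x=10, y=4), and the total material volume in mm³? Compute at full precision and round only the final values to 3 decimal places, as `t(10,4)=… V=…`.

span = t_max - t_min = 3.04 - 0.74 = 2.300
L(10,4) = 23, L_eff = 1 - 23/255 = 0.909804 (inverted)
t(10,4) = 3.04 - 2.300·0.909804 = 0.947
Σt over all 7·12 pixels = 216518/1275 ≈ 169.8180392
V = pitch²·Σt = 1.13²·216518/1275 = 216.841

t(10,4)=0.947 V=216.841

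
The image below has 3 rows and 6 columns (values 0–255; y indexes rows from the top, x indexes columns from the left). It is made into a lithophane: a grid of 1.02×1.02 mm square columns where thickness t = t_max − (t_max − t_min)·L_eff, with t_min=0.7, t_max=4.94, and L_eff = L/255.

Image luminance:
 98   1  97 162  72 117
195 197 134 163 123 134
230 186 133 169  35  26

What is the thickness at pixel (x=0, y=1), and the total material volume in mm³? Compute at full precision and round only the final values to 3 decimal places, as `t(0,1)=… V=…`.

span = t_max - t_min = 4.94 - 0.7 = 4.240
L(0,1) = 195, L_eff = 195/255 = 0.764706
t(0,1) = 4.94 - 4.240·0.764706 = 1.698
Σt over all 3·6 pixels = 326033/6375 ≈ 51.1424314
V = pitch²·Σt = 1.02²·326033/6375 = 53.209

t(0,1)=1.698 V=53.209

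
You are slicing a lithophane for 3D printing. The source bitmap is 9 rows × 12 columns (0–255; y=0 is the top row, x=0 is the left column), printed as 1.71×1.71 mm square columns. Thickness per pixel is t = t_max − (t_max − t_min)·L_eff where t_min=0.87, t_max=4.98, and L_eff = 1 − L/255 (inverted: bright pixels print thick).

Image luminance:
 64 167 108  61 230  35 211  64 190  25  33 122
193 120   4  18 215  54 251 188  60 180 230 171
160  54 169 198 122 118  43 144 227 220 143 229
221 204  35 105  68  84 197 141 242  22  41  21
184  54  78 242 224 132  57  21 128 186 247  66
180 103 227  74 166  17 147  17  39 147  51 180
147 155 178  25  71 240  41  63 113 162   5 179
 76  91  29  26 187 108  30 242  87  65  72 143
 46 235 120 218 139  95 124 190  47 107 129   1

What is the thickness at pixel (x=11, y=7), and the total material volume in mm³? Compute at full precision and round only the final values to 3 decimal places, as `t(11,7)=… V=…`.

span = t_max - t_min = 4.98 - 0.87 = 4.110
L(11,7) = 143, L_eff = 1 - 143/255 = 0.439216 (inverted)
t(11,7) = 4.98 - 4.110·0.439216 = 3.175
Σt over all 9·12 pixels = 520179/1700 ≈ 305.9876471
V = pitch²·Σt = 1.71²·520179/1700 = 894.738

t(11,7)=3.175 V=894.738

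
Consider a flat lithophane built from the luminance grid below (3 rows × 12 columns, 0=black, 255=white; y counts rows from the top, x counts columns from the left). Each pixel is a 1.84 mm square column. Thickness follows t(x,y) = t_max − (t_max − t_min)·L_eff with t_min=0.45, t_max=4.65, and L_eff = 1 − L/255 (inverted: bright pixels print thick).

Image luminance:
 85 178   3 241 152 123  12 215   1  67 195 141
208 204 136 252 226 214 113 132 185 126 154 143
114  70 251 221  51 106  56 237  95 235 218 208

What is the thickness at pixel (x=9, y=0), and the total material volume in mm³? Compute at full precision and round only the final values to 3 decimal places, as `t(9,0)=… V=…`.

t(9,0)=1.554 V=354.182

span = t_max - t_min = 4.65 - 0.45 = 4.200
L(9,0) = 67, L_eff = 1 - 67/255 = 0.737255 (inverted)
t(9,0) = 4.65 - 4.200·0.737255 = 1.554
Σt over all 3·12 pixels = 44461/425 ≈ 104.6141176
V = pitch²·Σt = 1.84²·44461/425 = 354.182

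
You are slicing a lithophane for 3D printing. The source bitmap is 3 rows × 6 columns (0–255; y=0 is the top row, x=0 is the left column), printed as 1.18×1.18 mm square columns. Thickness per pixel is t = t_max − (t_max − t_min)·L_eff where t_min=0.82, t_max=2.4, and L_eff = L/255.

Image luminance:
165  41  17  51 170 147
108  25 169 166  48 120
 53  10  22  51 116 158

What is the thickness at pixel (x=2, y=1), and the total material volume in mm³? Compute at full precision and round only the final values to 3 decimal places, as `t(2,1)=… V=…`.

t(2,1)=1.353 V=46.029

span = t_max - t_min = 2.4 - 0.82 = 1.580
L(2,1) = 169, L_eff = 169/255 = 0.662745
t(2,1) = 2.4 - 1.580·0.662745 = 1.353
Σt over all 3·6 pixels = 421477/12750 ≈ 33.0570196
V = pitch²·Σt = 1.18²·421477/12750 = 46.029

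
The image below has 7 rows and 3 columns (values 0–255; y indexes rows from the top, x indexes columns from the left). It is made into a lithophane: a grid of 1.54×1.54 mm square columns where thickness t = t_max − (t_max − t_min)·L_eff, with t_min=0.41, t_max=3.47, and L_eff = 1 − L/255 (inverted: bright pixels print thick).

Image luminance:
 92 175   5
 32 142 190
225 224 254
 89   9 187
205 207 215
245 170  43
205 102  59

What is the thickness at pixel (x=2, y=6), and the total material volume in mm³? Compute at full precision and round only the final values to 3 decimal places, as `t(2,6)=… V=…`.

t(2,6)=1.118 V=107.932

span = t_max - t_min = 3.47 - 0.41 = 3.060
L(2,6) = 59, L_eff = 1 - 59/255 = 0.768627 (inverted)
t(2,6) = 3.47 - 3.060·0.768627 = 1.118
Σt over all 7·3 pixels = 45.51
V = pitch²·Σt = 1.54²·45.51 = 107.932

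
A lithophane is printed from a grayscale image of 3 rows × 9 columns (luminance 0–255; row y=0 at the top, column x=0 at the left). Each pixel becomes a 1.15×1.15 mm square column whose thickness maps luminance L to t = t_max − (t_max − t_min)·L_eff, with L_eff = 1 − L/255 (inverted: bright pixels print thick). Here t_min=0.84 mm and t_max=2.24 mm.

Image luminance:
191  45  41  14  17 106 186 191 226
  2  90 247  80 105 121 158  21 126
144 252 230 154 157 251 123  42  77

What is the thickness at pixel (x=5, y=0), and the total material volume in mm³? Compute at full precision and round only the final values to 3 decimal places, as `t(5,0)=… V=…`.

t(5,0)=1.422 V=54.659

span = t_max - t_min = 2.24 - 0.84 = 1.400
L(5,0) = 106, L_eff = 1 - 106/255 = 0.584314 (inverted)
t(5,0) = 2.24 - 1.400·0.584314 = 1.422
Σt over all 3·9 pixels = 52696/1275 ≈ 41.3301961
V = pitch²·Σt = 1.15²·52696/1275 = 54.659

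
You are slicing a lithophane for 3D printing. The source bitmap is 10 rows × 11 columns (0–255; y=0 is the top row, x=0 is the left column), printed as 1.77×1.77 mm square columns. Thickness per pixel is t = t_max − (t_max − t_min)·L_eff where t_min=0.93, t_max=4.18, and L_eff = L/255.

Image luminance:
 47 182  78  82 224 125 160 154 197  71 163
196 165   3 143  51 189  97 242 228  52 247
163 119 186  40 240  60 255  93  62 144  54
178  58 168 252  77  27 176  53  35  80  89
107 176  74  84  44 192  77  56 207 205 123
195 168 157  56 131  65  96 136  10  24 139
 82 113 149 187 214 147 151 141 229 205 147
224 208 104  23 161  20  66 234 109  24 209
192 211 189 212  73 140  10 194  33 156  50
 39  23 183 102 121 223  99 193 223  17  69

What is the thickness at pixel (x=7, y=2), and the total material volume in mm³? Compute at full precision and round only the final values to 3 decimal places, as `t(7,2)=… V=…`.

span = t_max - t_min = 4.18 - 0.93 = 3.250
L(7,2) = 93, L_eff = 93/255 = 0.364706
t(7,2) = 4.18 - 3.250·0.364706 = 2.995
Σt over all 10·11 pixels = 142679/510 ≈ 279.7627451
V = pitch²·Σt = 1.77²·142679/510 = 876.469

t(7,2)=2.995 V=876.469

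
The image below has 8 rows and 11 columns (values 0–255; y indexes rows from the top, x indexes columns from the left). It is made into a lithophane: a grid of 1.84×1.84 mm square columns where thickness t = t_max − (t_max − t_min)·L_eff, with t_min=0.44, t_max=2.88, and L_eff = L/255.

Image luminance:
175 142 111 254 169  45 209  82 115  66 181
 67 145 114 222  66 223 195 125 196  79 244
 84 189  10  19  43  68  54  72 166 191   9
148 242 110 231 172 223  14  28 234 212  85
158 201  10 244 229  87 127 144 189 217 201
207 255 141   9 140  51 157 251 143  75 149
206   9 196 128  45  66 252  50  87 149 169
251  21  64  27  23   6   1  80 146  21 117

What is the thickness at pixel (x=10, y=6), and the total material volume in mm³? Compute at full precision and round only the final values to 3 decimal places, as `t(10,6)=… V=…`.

span = t_max - t_min = 2.88 - 0.44 = 2.440
L(10,6) = 169, L_eff = 169/255 = 0.662745
t(10,6) = 2.88 - 2.440·0.662745 = 1.263
Σt over all 8·11 pixels = 308224/2125 ≈ 145.0465882
V = pitch²·Σt = 1.84²·308224/2125 = 491.070

t(10,6)=1.263 V=491.070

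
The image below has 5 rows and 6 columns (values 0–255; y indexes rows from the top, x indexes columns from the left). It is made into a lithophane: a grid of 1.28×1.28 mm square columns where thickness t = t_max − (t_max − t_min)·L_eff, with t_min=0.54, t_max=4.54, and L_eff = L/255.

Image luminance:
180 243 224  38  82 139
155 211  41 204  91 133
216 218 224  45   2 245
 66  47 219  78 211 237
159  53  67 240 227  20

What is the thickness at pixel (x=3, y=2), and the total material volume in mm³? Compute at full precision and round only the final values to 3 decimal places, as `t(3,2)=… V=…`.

t(3,2)=3.834 V=112.253

span = t_max - t_min = 4.54 - 0.54 = 4.000
L(3,2) = 45, L_eff = 45/255 = 0.176471
t(3,2) = 4.54 - 4.000·0.176471 = 3.834
Σt over all 5·6 pixels = 17471/255 ≈ 68.5137255
V = pitch²·Σt = 1.28²·17471/255 = 112.253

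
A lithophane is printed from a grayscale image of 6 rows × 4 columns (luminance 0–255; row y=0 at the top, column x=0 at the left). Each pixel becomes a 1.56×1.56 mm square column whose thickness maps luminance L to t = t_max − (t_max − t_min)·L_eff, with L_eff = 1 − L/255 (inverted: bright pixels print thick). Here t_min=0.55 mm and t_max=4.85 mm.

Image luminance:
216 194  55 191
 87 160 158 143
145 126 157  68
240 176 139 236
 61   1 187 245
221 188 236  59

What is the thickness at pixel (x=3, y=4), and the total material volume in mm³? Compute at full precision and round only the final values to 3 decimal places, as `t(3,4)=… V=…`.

t(3,4)=4.681 V=183.510

span = t_max - t_min = 4.85 - 0.55 = 4.300
L(3,4) = 245, L_eff = 1 - 245/255 = 0.039216 (inverted)
t(3,4) = 4.85 - 4.300·0.039216 = 4.681
Σt over all 6·4 pixels = 11311/150 ≈ 75.4066667
V = pitch²·Σt = 1.56²·11311/150 = 183.510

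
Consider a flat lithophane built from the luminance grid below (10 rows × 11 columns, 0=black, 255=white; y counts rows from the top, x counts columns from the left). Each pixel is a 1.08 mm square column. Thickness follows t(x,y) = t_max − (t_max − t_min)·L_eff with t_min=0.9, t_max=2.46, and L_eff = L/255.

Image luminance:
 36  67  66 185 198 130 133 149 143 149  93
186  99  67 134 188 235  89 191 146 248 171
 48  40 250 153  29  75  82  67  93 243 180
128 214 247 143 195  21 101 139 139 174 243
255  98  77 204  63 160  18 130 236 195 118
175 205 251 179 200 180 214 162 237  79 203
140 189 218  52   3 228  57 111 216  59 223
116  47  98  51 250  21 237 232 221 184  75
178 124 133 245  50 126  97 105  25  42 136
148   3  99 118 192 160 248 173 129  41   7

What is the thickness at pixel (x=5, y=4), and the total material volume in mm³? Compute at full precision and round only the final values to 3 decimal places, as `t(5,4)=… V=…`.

span = t_max - t_min = 2.46 - 0.9 = 1.560
L(5,4) = 160, L_eff = 160/255 = 0.627451
t(5,4) = 2.46 - 1.560·0.627451 = 1.481
Σt over all 10·11 pixels = 375436/2125 ≈ 176.6757647
V = pitch²·Σt = 1.08²·375436/2125 = 206.075

t(5,4)=1.481 V=206.075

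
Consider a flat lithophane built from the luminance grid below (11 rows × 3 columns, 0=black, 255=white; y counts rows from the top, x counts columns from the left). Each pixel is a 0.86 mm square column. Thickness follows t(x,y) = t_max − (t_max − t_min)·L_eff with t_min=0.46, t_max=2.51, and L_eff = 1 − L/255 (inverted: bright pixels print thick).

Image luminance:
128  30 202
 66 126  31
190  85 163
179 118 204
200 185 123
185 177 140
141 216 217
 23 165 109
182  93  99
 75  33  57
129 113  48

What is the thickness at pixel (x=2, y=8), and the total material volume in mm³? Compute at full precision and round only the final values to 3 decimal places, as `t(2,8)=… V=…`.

span = t_max - t_min = 2.51 - 0.46 = 2.050
L(2,8) = 99, L_eff = 1 - 99/255 = 0.611765 (inverted)
t(2,8) = 2.51 - 2.050·0.611765 = 1.256
Σt over all 11·3 pixels = 25093/510 ≈ 49.2019608
V = pitch²·Σt = 0.86²·25093/510 = 36.390

t(2,8)=1.256 V=36.390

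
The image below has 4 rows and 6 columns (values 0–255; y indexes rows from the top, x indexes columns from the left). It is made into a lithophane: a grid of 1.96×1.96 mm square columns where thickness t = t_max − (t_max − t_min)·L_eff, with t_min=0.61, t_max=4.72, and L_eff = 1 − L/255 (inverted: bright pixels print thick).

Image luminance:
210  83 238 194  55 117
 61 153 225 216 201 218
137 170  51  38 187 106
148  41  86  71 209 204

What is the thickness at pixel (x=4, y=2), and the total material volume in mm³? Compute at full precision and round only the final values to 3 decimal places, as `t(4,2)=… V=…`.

span = t_max - t_min = 4.72 - 0.61 = 4.110
L(4,2) = 187, L_eff = 1 - 187/255 = 0.266667 (inverted)
t(4,2) = 4.72 - 4.110·0.266667 = 3.624
Σt over all 4·6 pixels = 592843/8500 ≈ 69.7462353
V = pitch²·Σt = 1.96²·592843/8500 = 267.937

t(4,2)=3.624 V=267.937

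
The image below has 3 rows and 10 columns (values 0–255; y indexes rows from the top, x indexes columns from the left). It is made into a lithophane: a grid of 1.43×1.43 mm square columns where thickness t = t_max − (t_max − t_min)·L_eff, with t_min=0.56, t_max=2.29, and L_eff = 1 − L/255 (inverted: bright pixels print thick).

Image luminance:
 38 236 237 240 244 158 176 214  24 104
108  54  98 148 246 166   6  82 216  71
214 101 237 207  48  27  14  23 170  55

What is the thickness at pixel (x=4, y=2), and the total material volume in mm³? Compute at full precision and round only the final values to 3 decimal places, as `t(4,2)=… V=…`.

t(4,2)=0.886 V=89.320

span = t_max - t_min = 2.29 - 0.56 = 1.730
L(4,2) = 48, L_eff = 1 - 48/255 = 0.811765 (inverted)
t(4,2) = 2.29 - 1.730·0.811765 = 0.886
Σt over all 3·10 pixels = 556913/12750 ≈ 43.6794510
V = pitch²·Σt = 1.43²·556913/12750 = 89.320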